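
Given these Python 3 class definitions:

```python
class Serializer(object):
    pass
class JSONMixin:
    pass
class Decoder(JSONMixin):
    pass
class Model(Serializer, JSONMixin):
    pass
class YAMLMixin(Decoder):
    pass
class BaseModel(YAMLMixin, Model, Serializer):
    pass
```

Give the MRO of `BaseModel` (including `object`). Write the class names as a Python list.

L[BaseModel] = BaseModel + merge(L[YAMLMixin], L[Model], L[Serializer], [YAMLMixin Model Serializer])
  take YAMLMixin:  [YAMLMixin Decoder JSONMixin object] + [Model Serializer JSONMixin object] + [Serializer object] + [YAMLMixin Model Serializer]
  take Decoder:  [Decoder JSONMixin object] + [Model Serializer JSONMixin object] + [Serializer object] + [Model Serializer]
  take Model:  [JSONMixin object] + [Model Serializer JSONMixin object] + [Serializer object] + [Model Serializer]
  take Serializer:  [JSONMixin object] + [Serializer JSONMixin object] + [Serializer object] + [Serializer]
  take JSONMixin:  [JSONMixin object] + [JSONMixin object] + [object]
  take object:  [object] + [object] + [object]

[BaseModel, YAMLMixin, Decoder, Model, Serializer, JSONMixin, object]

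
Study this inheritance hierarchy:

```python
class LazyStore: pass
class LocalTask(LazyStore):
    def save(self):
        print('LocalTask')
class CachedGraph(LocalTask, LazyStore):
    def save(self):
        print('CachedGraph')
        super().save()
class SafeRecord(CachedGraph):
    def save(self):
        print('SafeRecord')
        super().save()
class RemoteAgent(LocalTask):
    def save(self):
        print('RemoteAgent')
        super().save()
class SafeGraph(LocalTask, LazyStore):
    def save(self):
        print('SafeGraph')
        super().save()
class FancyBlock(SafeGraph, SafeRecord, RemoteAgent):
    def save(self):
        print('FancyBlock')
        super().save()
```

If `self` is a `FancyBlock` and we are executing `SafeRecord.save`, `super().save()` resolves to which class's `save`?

L[FancyBlock] = FancyBlock + merge(L[SafeGraph], L[SafeRecord], L[RemoteAgent], [SafeGraph SafeRecord RemoteAgent])
  take SafeGraph:  [SafeGraph LocalTask LazyStore object] + [SafeRecord CachedGraph LocalTask LazyStore object] + [RemoteAgent LocalTask LazyStore object] + [SafeGraph SafeRecord RemoteAgent]
  take SafeRecord:  [LocalTask LazyStore object] + [SafeRecord CachedGraph LocalTask LazyStore object] + [RemoteAgent LocalTask LazyStore object] + [SafeRecord RemoteAgent]
  take CachedGraph:  [LocalTask LazyStore object] + [CachedGraph LocalTask LazyStore object] + [RemoteAgent LocalTask LazyStore object] + [RemoteAgent]
  take RemoteAgent:  [LocalTask LazyStore object] + [LocalTask LazyStore object] + [RemoteAgent LocalTask LazyStore object] + [RemoteAgent]
  take LocalTask:  [LocalTask LazyStore object] + [LocalTask LazyStore object] + [LocalTask LazyStore object]
  take LazyStore:  [LazyStore object] + [LazyStore object] + [LazyStore object]
  take object:  [object] + [object] + [object]
MRO: FancyBlock SafeGraph SafeRecord CachedGraph RemoteAgent LocalTask LazyStore object
super() in SafeRecord.save on a FancyBlock instance goes to the class after SafeRecord in FancyBlock's MRO: CachedGraph.

CachedGraph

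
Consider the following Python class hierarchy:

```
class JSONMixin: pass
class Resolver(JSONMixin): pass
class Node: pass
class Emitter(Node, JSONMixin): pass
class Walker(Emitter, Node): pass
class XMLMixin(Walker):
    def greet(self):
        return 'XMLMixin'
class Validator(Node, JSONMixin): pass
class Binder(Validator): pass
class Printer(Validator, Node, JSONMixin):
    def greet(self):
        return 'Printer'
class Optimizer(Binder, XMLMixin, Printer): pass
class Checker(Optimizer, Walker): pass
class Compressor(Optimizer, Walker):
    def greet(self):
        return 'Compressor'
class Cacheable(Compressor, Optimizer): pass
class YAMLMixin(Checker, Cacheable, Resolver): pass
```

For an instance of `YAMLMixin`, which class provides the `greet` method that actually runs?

Compressor

L[YAMLMixin] = YAMLMixin + merge(L[Checker], L[Cacheable], L[Resolver], [Checker Cacheable Resolver])
  take Checker:  [Checker Optimizer Binder XMLMixin Walker Emitter Printer Validator Node JSONMixin object] + [Cacheable Compressor Optimizer Binder XMLMixin Walker Emitter Printer Validator Node JSONMixin object] + [Resolver JSONMixin object] + [Checker Cacheable Resolver]
  take Cacheable:  [Optimizer Binder XMLMixin Walker Emitter Printer Validator Node JSONMixin object] + [Cacheable Compressor Optimizer Binder XMLMixin Walker Emitter Printer Validator Node JSONMixin object] + [Resolver JSONMixin object] + [Cacheable Resolver]
  take Compressor:  [Optimizer Binder XMLMixin Walker Emitter Printer Validator Node JSONMixin object] + [Compressor Optimizer Binder XMLMixin Walker Emitter Printer Validator Node JSONMixin object] + [Resolver JSONMixin object] + [Resolver]
  take Optimizer:  [Optimizer Binder XMLMixin Walker Emitter Printer Validator Node JSONMixin object] + [Optimizer Binder XMLMixin Walker Emitter Printer Validator Node JSONMixin object] + [Resolver JSONMixin object] + [Resolver]
  take Binder:  [Binder XMLMixin Walker Emitter Printer Validator Node JSONMixin object] + [Binder XMLMixin Walker Emitter Printer Validator Node JSONMixin object] + [Resolver JSONMixin object] + [Resolver]
  take XMLMixin:  [XMLMixin Walker Emitter Printer Validator Node JSONMixin object] + [XMLMixin Walker Emitter Printer Validator Node JSONMixin object] + [Resolver JSONMixin object] + [Resolver]
  take Walker:  [Walker Emitter Printer Validator Node JSONMixin object] + [Walker Emitter Printer Validator Node JSONMixin object] + [Resolver JSONMixin object] + [Resolver]
  take Emitter:  [Emitter Printer Validator Node JSONMixin object] + [Emitter Printer Validator Node JSONMixin object] + [Resolver JSONMixin object] + [Resolver]
  take Printer:  [Printer Validator Node JSONMixin object] + [Printer Validator Node JSONMixin object] + [Resolver JSONMixin object] + [Resolver]
  take Validator:  [Validator Node JSONMixin object] + [Validator Node JSONMixin object] + [Resolver JSONMixin object] + [Resolver]
  take Node:  [Node JSONMixin object] + [Node JSONMixin object] + [Resolver JSONMixin object] + [Resolver]
  take Resolver:  [JSONMixin object] + [JSONMixin object] + [Resolver JSONMixin object] + [Resolver]
  take JSONMixin:  [JSONMixin object] + [JSONMixin object] + [JSONMixin object]
  take object:  [object] + [object] + [object]
MRO: YAMLMixin Checker Cacheable Compressor Optimizer Binder XMLMixin Walker Emitter Printer Validator Node Resolver JSONMixin object
greet is defined in: Compressor, Printer, XMLMixin. First along the MRO is Compressor.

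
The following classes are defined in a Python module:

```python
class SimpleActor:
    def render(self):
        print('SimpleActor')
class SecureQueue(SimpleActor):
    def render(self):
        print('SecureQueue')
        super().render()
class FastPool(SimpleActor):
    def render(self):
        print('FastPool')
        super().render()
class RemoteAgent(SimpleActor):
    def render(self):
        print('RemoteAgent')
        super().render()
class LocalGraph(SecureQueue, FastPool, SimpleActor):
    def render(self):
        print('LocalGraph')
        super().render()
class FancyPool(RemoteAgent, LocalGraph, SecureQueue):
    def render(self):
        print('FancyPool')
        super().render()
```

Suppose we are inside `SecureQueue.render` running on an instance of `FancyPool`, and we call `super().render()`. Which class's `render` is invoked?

L[FancyPool] = FancyPool + merge(L[RemoteAgent], L[LocalGraph], L[SecureQueue], [RemoteAgent LocalGraph SecureQueue])
  take RemoteAgent:  [RemoteAgent SimpleActor object] + [LocalGraph SecureQueue FastPool SimpleActor object] + [SecureQueue SimpleActor object] + [RemoteAgent LocalGraph SecureQueue]
  take LocalGraph:  [SimpleActor object] + [LocalGraph SecureQueue FastPool SimpleActor object] + [SecureQueue SimpleActor object] + [LocalGraph SecureQueue]
  take SecureQueue:  [SimpleActor object] + [SecureQueue FastPool SimpleActor object] + [SecureQueue SimpleActor object] + [SecureQueue]
  take FastPool:  [SimpleActor object] + [FastPool SimpleActor object] + [SimpleActor object]
  take SimpleActor:  [SimpleActor object] + [SimpleActor object] + [SimpleActor object]
  take object:  [object] + [object] + [object]
MRO: FancyPool RemoteAgent LocalGraph SecureQueue FastPool SimpleActor object
super() in SecureQueue.render on a FancyPool instance goes to the class after SecureQueue in FancyPool's MRO: FastPool.

FastPool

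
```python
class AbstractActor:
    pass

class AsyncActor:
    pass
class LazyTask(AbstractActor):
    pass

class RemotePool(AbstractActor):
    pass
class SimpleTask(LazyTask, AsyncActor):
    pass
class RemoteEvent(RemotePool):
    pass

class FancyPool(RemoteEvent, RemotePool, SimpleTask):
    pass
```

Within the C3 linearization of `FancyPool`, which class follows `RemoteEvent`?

RemotePool

L[FancyPool] = FancyPool + merge(L[RemoteEvent], L[RemotePool], L[SimpleTask], [RemoteEvent RemotePool SimpleTask])
  take RemoteEvent:  [RemoteEvent RemotePool AbstractActor object] + [RemotePool AbstractActor object] + [SimpleTask LazyTask AbstractActor AsyncActor object] + [RemoteEvent RemotePool SimpleTask]
  take RemotePool:  [RemotePool AbstractActor object] + [RemotePool AbstractActor object] + [SimpleTask LazyTask AbstractActor AsyncActor object] + [RemotePool SimpleTask]
  take SimpleTask:  [AbstractActor object] + [AbstractActor object] + [SimpleTask LazyTask AbstractActor AsyncActor object] + [SimpleTask]
  take LazyTask:  [AbstractActor object] + [AbstractActor object] + [LazyTask AbstractActor AsyncActor object]
  take AbstractActor:  [AbstractActor object] + [AbstractActor object] + [AbstractActor AsyncActor object]
  take AsyncActor:  [object] + [object] + [AsyncActor object]
  take object:  [object] + [object] + [object]
MRO: FancyPool RemoteEvent RemotePool SimpleTask LazyTask AbstractActor AsyncActor object
RemoteEvent is at position 1; next is RemotePool.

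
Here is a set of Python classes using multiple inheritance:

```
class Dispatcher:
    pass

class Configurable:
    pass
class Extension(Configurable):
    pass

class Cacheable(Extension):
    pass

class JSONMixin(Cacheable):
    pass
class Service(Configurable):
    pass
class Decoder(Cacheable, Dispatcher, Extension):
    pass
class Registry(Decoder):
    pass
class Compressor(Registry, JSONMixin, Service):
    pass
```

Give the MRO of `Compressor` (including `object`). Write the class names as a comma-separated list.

Compressor, Registry, Decoder, JSONMixin, Cacheable, Dispatcher, Extension, Service, Configurable, object

L[Compressor] = Compressor + merge(L[Registry], L[JSONMixin], L[Service], [Registry JSONMixin Service])
  take Registry:  [Registry Decoder Cacheable Dispatcher Extension Configurable object] + [JSONMixin Cacheable Extension Configurable object] + [Service Configurable object] + [Registry JSONMixin Service]
  take Decoder:  [Decoder Cacheable Dispatcher Extension Configurable object] + [JSONMixin Cacheable Extension Configurable object] + [Service Configurable object] + [JSONMixin Service]
  take JSONMixin:  [Cacheable Dispatcher Extension Configurable object] + [JSONMixin Cacheable Extension Configurable object] + [Service Configurable object] + [JSONMixin Service]
  take Cacheable:  [Cacheable Dispatcher Extension Configurable object] + [Cacheable Extension Configurable object] + [Service Configurable object] + [Service]
  take Dispatcher:  [Dispatcher Extension Configurable object] + [Extension Configurable object] + [Service Configurable object] + [Service]
  take Extension:  [Extension Configurable object] + [Extension Configurable object] + [Service Configurable object] + [Service]
  take Service:  [Configurable object] + [Configurable object] + [Service Configurable object] + [Service]
  take Configurable:  [Configurable object] + [Configurable object] + [Configurable object]
  take object:  [object] + [object] + [object]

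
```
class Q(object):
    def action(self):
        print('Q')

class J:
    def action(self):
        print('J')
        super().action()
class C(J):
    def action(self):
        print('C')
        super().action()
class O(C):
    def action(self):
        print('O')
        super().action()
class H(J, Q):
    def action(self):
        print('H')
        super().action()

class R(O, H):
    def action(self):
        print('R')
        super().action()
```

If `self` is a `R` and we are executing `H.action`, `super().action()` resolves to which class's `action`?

J

L[R] = R + merge(L[O], L[H], [O H])
  take O:  [O C J object] + [H J Q object] + [O H]
  take C:  [C J object] + [H J Q object] + [H]
  take H:  [J object] + [H J Q object] + [H]
  take J:  [J object] + [J Q object]
  take Q:  [object] + [Q object]
  take object:  [object] + [object]
MRO: R O C H J Q object
super() in H.action on a R instance goes to the class after H in R's MRO: J.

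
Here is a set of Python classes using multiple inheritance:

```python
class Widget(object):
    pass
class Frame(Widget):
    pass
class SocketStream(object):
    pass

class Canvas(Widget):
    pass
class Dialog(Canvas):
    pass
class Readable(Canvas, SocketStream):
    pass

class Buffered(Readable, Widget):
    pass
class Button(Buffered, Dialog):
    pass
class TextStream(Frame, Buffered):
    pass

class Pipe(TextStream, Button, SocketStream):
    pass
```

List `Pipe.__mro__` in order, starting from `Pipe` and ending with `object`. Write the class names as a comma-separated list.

Pipe, TextStream, Frame, Button, Buffered, Readable, Dialog, Canvas, Widget, SocketStream, object

L[Pipe] = Pipe + merge(L[TextStream], L[Button], L[SocketStream], [TextStream Button SocketStream])
  take TextStream:  [TextStream Frame Buffered Readable Canvas Widget SocketStream object] + [Button Buffered Readable Dialog Canvas Widget SocketStream object] + [SocketStream object] + [TextStream Button SocketStream]
  take Frame:  [Frame Buffered Readable Canvas Widget SocketStream object] + [Button Buffered Readable Dialog Canvas Widget SocketStream object] + [SocketStream object] + [Button SocketStream]
  take Button:  [Buffered Readable Canvas Widget SocketStream object] + [Button Buffered Readable Dialog Canvas Widget SocketStream object] + [SocketStream object] + [Button SocketStream]
  take Buffered:  [Buffered Readable Canvas Widget SocketStream object] + [Buffered Readable Dialog Canvas Widget SocketStream object] + [SocketStream object] + [SocketStream]
  take Readable:  [Readable Canvas Widget SocketStream object] + [Readable Dialog Canvas Widget SocketStream object] + [SocketStream object] + [SocketStream]
  take Dialog:  [Canvas Widget SocketStream object] + [Dialog Canvas Widget SocketStream object] + [SocketStream object] + [SocketStream]
  take Canvas:  [Canvas Widget SocketStream object] + [Canvas Widget SocketStream object] + [SocketStream object] + [SocketStream]
  take Widget:  [Widget SocketStream object] + [Widget SocketStream object] + [SocketStream object] + [SocketStream]
  take SocketStream:  [SocketStream object] + [SocketStream object] + [SocketStream object] + [SocketStream]
  take object:  [object] + [object] + [object]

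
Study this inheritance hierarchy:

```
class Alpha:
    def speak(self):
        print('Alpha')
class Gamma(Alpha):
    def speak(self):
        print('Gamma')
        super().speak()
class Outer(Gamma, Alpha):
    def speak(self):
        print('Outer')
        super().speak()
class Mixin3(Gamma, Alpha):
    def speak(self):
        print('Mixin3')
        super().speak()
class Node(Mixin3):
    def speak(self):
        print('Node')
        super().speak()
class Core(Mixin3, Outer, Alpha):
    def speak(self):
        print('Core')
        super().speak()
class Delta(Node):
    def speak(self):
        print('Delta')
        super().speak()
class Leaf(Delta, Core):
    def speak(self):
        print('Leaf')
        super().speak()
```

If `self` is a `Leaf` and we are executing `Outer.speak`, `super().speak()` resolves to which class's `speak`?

L[Leaf] = Leaf + merge(L[Delta], L[Core], [Delta Core])
  take Delta:  [Delta Node Mixin3 Gamma Alpha object] + [Core Mixin3 Outer Gamma Alpha object] + [Delta Core]
  take Node:  [Node Mixin3 Gamma Alpha object] + [Core Mixin3 Outer Gamma Alpha object] + [Core]
  take Core:  [Mixin3 Gamma Alpha object] + [Core Mixin3 Outer Gamma Alpha object] + [Core]
  take Mixin3:  [Mixin3 Gamma Alpha object] + [Mixin3 Outer Gamma Alpha object]
  take Outer:  [Gamma Alpha object] + [Outer Gamma Alpha object]
  take Gamma:  [Gamma Alpha object] + [Gamma Alpha object]
  take Alpha:  [Alpha object] + [Alpha object]
  take object:  [object] + [object]
MRO: Leaf Delta Node Core Mixin3 Outer Gamma Alpha object
super() in Outer.speak on a Leaf instance goes to the class after Outer in Leaf's MRO: Gamma.

Gamma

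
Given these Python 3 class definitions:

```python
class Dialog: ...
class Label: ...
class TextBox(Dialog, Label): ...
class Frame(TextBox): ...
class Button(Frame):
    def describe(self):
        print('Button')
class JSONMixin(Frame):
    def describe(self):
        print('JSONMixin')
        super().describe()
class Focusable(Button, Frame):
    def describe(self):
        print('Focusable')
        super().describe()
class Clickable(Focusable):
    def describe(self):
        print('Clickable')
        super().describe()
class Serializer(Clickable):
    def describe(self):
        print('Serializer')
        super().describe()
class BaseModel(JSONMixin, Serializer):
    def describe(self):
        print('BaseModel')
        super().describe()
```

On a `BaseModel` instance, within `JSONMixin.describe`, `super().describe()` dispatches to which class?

L[BaseModel] = BaseModel + merge(L[JSONMixin], L[Serializer], [JSONMixin Serializer])
  take JSONMixin:  [JSONMixin Frame TextBox Dialog Label object] + [Serializer Clickable Focusable Button Frame TextBox Dialog Label object] + [JSONMixin Serializer]
  take Serializer:  [Frame TextBox Dialog Label object] + [Serializer Clickable Focusable Button Frame TextBox Dialog Label object] + [Serializer]
  take Clickable:  [Frame TextBox Dialog Label object] + [Clickable Focusable Button Frame TextBox Dialog Label object]
  take Focusable:  [Frame TextBox Dialog Label object] + [Focusable Button Frame TextBox Dialog Label object]
  take Button:  [Frame TextBox Dialog Label object] + [Button Frame TextBox Dialog Label object]
  take Frame:  [Frame TextBox Dialog Label object] + [Frame TextBox Dialog Label object]
  take TextBox:  [TextBox Dialog Label object] + [TextBox Dialog Label object]
  take Dialog:  [Dialog Label object] + [Dialog Label object]
  take Label:  [Label object] + [Label object]
  take object:  [object] + [object]
MRO: BaseModel JSONMixin Serializer Clickable Focusable Button Frame TextBox Dialog Label object
super() in JSONMixin.describe on a BaseModel instance goes to the class after JSONMixin in BaseModel's MRO: Serializer.

Serializer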